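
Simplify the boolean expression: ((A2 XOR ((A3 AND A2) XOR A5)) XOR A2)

By XOR self-cancellation ((E XOR v) XOR v = E):
= ((A3 AND A2) XOR A5)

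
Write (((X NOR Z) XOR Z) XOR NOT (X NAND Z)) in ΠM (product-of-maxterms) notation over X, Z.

ΠM(2, 3) = (NOT X OR Z) AND (NOT X OR NOT Z)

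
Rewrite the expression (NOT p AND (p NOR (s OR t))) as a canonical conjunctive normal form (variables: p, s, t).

(p OR s OR NOT t) AND (p OR NOT s OR t) AND (p OR NOT s OR NOT t) AND (NOT p OR s OR t) AND (NOT p OR s OR NOT t) AND (NOT p OR NOT s OR t) AND (NOT p OR NOT s OR NOT t)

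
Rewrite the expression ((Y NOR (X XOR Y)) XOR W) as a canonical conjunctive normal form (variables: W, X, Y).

(W OR X OR NOT Y) AND (W OR NOT X OR Y) AND (W OR NOT X OR NOT Y) AND (NOT W OR X OR Y)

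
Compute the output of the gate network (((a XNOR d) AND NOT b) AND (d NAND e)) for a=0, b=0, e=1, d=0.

Substituting: (((0 XNOR 0) AND NOT 0) AND (0 NAND 1))
= 1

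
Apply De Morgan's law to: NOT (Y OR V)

NOT Y AND NOT V
De Morgan's: NOT(OR of terms) = AND of negations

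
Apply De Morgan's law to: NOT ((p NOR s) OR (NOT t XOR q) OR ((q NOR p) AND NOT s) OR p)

NOT (p NOR s) AND NOT (NOT t XOR q) AND NOT ((q NOR p) AND NOT s) AND NOT p
De Morgan's: NOT(OR of terms) = AND of negations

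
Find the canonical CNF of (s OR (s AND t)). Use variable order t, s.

(t OR s) AND (NOT t OR s)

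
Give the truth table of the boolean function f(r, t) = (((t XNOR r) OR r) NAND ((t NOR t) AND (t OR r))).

r | t | Output
--------------
0 | 0 | 1
0 | 1 | 1
1 | 0 | 0
1 | 1 | 1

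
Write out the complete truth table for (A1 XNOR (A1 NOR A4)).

A1 | A4 | Output
----------------
0 | 0 | 0
0 | 1 | 1
1 | 0 | 0
1 | 1 | 0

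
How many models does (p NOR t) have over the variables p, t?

Satisfying assignments: (0,0)
Count: 1 out of 4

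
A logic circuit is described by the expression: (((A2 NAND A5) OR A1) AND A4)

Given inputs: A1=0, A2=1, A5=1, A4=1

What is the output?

Substituting: (((1 NAND 1) OR 0) AND 1)
= 0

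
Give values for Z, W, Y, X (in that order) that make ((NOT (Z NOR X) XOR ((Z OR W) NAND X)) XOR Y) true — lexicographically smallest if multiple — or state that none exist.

Z=0, W=0, Y=0, X=0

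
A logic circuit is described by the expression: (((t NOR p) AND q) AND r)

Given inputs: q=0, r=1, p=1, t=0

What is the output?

Substituting: (((0 NOR 1) AND 0) AND 1)
= 0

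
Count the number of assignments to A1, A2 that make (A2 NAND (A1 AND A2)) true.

Satisfying assignments: (0,0), (0,1), (1,0)
Count: 3 out of 4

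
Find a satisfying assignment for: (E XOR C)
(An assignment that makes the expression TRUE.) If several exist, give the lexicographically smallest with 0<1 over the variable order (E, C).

E=0, C=1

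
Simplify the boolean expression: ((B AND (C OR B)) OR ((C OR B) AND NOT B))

By distribution ((E AND v) OR (E AND NOT v) = E):
= (C OR B)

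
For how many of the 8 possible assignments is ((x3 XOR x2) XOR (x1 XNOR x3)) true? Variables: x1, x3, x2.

Satisfying assignments: (0,0,0), (0,1,0), (1,0,1), (1,1,1)
Count: 4 out of 8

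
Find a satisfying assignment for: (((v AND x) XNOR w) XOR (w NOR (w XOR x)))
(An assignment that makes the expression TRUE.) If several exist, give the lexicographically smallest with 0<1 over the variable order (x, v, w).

x=1, v=0, w=0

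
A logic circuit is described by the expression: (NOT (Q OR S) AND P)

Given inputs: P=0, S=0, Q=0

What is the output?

Substituting: (NOT (0 OR 0) AND 0)
= 0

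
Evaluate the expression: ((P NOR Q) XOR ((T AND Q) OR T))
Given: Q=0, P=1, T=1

Substituting: ((1 NOR 0) XOR ((1 AND 0) OR 1))
= 1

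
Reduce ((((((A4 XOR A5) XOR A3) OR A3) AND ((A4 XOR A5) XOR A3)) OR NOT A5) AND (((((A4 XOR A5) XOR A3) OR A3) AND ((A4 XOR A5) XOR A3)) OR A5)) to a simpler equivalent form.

By distribution ((E OR v) AND (E OR NOT v) = E) then absorption (E AND (E OR v) = E):
= ((A4 XOR A5) XOR A3)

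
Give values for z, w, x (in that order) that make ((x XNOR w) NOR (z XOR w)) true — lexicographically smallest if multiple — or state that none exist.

z=0, w=0, x=1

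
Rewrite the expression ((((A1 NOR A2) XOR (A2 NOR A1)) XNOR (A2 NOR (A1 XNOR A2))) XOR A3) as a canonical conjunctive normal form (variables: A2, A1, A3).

(A2 OR A1 OR NOT A3) AND (A2 OR NOT A1 OR A3) AND (NOT A2 OR A1 OR NOT A3) AND (NOT A2 OR NOT A1 OR NOT A3)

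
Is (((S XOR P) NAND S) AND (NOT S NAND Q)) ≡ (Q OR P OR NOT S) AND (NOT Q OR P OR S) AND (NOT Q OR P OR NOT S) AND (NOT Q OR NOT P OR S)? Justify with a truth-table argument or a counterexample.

Yes, they are equivalent — the two output columns agree on all 8 assignments:
Q | P | S | Expression 1 | Expression 2
---------------------------------------
0 | 0 | 0 | 1 | 1
0 | 0 | 1 | 0 | 0
0 | 1 | 0 | 1 | 1
0 | 1 | 1 | 1 | 1
1 | 0 | 0 | 0 | 0
1 | 0 | 1 | 0 | 0
1 | 1 | 0 | 0 | 0
1 | 1 | 1 | 1 | 1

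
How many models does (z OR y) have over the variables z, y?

Satisfying assignments: (0,1), (1,0), (1,1)
Count: 3 out of 4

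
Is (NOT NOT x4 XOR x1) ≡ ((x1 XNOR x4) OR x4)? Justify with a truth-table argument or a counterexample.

No. Counterexample: with x1=0, x4=0, Expression 1 = 0 but Expression 2 = 1.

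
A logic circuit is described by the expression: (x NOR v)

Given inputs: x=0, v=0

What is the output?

Substituting: (0 NOR 0)
= 1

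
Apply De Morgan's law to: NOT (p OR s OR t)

NOT p AND NOT s AND NOT t
De Morgan's: NOT(OR of terms) = AND of negations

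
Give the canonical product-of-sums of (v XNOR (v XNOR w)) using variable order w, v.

ΠM(0, 1) = (w OR v) AND (w OR NOT v)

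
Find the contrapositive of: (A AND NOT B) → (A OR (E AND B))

Contrapositive: NOT (A OR (E AND B)) → NOT (A AND NOT B)
Note: A statement and its contrapositive are logically equivalent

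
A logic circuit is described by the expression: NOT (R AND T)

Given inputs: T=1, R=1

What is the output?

Substituting: NOT (1 AND 1)
= 0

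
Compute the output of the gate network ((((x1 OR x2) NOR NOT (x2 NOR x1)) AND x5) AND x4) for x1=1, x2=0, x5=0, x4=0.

Substituting: ((((1 OR 0) NOR NOT (0 NOR 1)) AND 0) AND 0)
= 0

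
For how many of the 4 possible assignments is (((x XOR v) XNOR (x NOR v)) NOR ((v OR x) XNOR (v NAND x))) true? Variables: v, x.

Satisfying assignments: (0,0)
Count: 1 out of 4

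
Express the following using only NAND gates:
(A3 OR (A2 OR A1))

((A3 NAND A3) NAND (((A2 NAND A2) NAND (A1 NAND A1)) NAND ((A2 NAND A2) NAND (A1 NAND A1))))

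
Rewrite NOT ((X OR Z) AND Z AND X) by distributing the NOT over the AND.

NOT (X OR Z) OR NOT Z OR NOT X
De Morgan's: NOT(AND of terms) = OR of negations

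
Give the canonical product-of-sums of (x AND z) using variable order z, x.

ΠM(0, 1, 2) = (z OR x) AND (z OR NOT x) AND (NOT z OR x)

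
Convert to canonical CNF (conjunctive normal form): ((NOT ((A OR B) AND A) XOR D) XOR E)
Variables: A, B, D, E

(A OR B OR D OR NOT E) AND (A OR B OR NOT D OR E) AND (A OR NOT B OR D OR NOT E) AND (A OR NOT B OR NOT D OR E) AND (NOT A OR B OR D OR E) AND (NOT A OR B OR NOT D OR NOT E) AND (NOT A OR NOT B OR D OR E) AND (NOT A OR NOT B OR NOT D OR NOT E)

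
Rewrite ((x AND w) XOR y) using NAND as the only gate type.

((((x NAND w) NAND (x NAND w)) NAND (((x NAND w) NAND (x NAND w)) NAND y)) NAND (y NAND (((x NAND w) NAND (x NAND w)) NAND y)))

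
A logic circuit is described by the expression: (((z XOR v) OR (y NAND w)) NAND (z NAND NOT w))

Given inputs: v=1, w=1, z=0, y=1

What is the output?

Substituting: (((0 XOR 1) OR (1 NAND 1)) NAND (0 NAND NOT 1))
= 0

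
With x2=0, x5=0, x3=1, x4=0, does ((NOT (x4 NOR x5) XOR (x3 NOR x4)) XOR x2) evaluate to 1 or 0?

Substituting: ((NOT (0 NOR 0) XOR (1 NOR 0)) XOR 0)
= 0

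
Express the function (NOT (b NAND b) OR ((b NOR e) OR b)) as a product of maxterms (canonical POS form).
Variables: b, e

ΠM(1) = (b OR NOT e)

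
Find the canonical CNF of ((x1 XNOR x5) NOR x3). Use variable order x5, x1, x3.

(x5 OR x1 OR x3) AND (x5 OR x1 OR NOT x3) AND (x5 OR NOT x1 OR NOT x3) AND (NOT x5 OR x1 OR NOT x3) AND (NOT x5 OR NOT x1 OR x3) AND (NOT x5 OR NOT x1 OR NOT x3)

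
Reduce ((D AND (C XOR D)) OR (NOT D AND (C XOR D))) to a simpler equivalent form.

By distribution ((E AND v) OR (E AND NOT v) = E):
= (C XOR D)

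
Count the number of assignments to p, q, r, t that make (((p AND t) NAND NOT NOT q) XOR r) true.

Satisfying assignments: (0,0,0,0), (0,0,0,1), (0,1,0,0), (0,1,0,1), (1,0,0,0), (1,0,0,1), (1,1,0,0), (1,1,1,1)
Count: 8 out of 16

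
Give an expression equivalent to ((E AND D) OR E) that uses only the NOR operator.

((((E NOR E) NOR (D NOR D)) NOR E) NOR (((E NOR E) NOR (D NOR D)) NOR E))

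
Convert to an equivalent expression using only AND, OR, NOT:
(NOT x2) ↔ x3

((NOT x2) AND x3) OR (x2 AND NOT x3)
(Biconditional = both true or both false)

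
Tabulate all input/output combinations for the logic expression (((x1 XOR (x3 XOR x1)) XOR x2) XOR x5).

x2 | x1 | x5 | x3 | Output
--------------------------
0 | 0 | 0 | 0 | 0
0 | 0 | 0 | 1 | 1
0 | 0 | 1 | 0 | 1
0 | 0 | 1 | 1 | 0
0 | 1 | 0 | 0 | 0
0 | 1 | 0 | 1 | 1
0 | 1 | 1 | 0 | 1
0 | 1 | 1 | 1 | 0
1 | 0 | 0 | 0 | 1
1 | 0 | 0 | 1 | 0
1 | 0 | 1 | 0 | 0
1 | 0 | 1 | 1 | 1
1 | 1 | 0 | 0 | 1
1 | 1 | 0 | 1 | 0
1 | 1 | 1 | 0 | 0
1 | 1 | 1 | 1 | 1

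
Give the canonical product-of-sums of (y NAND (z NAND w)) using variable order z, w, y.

ΠM(1, 3, 5) = (z OR w OR NOT y) AND (z OR NOT w OR NOT y) AND (NOT z OR w OR NOT y)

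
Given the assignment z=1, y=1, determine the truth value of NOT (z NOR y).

Substituting: NOT (1 NOR 1)
= 1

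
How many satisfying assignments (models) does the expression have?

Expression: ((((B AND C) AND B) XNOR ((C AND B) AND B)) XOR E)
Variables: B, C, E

Satisfying assignments: (0,0,0), (0,1,0), (1,0,0), (1,1,0)
Count: 4 out of 8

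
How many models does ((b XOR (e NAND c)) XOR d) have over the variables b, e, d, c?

Satisfying assignments: (0,0,0,0), (0,0,0,1), (0,1,0,0), (0,1,1,1), (1,0,1,0), (1,0,1,1), (1,1,0,1), (1,1,1,0)
Count: 8 out of 16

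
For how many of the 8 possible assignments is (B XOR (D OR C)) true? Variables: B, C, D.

Satisfying assignments: (0,0,1), (0,1,0), (0,1,1), (1,0,0)
Count: 4 out of 8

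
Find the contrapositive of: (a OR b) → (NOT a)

Contrapositive: a → NOT (a OR b)
Note: A statement and its contrapositive are logically equivalent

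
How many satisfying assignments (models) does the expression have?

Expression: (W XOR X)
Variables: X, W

Satisfying assignments: (0,1), (1,0)
Count: 2 out of 4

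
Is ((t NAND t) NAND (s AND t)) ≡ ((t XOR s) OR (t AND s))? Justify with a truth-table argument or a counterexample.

No. Counterexample: with t=0, s=0, Expression 1 = 1 but Expression 2 = 0.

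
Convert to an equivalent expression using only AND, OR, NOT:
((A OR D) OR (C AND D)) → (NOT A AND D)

NOT ((A OR D) OR (C AND D)) OR (NOT A AND D)
(Implication elimination: A → B = NOT A OR B)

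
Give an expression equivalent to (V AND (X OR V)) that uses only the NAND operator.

((V NAND ((X NAND X) NAND (V NAND V))) NAND (V NAND ((X NAND X) NAND (V NAND V))))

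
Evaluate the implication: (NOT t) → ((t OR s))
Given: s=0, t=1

Antecedent (NOT t) = 0; consequent ((t OR s)) = 1.
0 → 1 = 1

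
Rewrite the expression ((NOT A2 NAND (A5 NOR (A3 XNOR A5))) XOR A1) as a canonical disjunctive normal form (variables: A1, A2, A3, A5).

(NOT A1 AND NOT A2 AND NOT A3 AND NOT A5) OR (NOT A1 AND NOT A2 AND NOT A3 AND A5) OR (NOT A1 AND NOT A2 AND A3 AND A5) OR (NOT A1 AND A2 AND NOT A3 AND NOT A5) OR (NOT A1 AND A2 AND NOT A3 AND A5) OR (NOT A1 AND A2 AND A3 AND NOT A5) OR (NOT A1 AND A2 AND A3 AND A5) OR (A1 AND NOT A2 AND A3 AND NOT A5)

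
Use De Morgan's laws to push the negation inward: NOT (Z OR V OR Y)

NOT Z AND NOT V AND NOT Y
De Morgan's: NOT(OR of terms) = AND of negations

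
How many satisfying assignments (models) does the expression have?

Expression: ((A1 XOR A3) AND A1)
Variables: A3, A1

Satisfying assignments: (0,1)
Count: 1 out of 4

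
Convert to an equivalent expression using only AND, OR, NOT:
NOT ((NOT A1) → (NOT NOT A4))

(NOT A1) AND NOT A4
(Negated implication: NOT(A → B) = A AND NOT B)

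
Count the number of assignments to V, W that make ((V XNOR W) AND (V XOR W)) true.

No assignment satisfies the expression.
Count: 0 out of 4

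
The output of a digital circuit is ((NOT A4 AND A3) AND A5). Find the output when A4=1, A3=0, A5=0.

Substituting: ((NOT 1 AND 0) AND 0)
= 0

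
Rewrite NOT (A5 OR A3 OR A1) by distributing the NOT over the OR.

NOT A5 AND NOT A3 AND NOT A1
De Morgan's: NOT(OR of terms) = AND of negations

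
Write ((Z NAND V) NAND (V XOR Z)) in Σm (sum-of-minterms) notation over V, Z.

Σm(0, 3) = (NOT V AND NOT Z) OR (V AND Z)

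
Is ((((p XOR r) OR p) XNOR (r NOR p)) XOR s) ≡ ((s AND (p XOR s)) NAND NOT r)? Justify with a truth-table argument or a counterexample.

No. Counterexample: with p=0, r=0, s=0, Expression 1 = 0 but Expression 2 = 1.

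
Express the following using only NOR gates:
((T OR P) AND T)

((((T NOR P) NOR (T NOR P)) NOR ((T NOR P) NOR (T NOR P))) NOR (T NOR T))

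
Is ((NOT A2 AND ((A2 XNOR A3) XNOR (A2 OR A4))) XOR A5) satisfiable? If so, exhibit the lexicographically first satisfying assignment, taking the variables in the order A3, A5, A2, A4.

A3=0, A5=0, A2=0, A4=1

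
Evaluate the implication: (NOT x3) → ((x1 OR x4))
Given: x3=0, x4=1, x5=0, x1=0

Antecedent (NOT x3) = 1; consequent ((x1 OR x4)) = 1.
1 → 1 = 1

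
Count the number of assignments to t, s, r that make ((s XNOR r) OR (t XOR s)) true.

Satisfying assignments: (0,0,0), (0,1,0), (0,1,1), (1,0,0), (1,0,1), (1,1,1)
Count: 6 out of 8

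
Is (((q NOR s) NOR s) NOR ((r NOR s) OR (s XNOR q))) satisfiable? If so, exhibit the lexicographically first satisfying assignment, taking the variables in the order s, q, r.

s=1, q=0, r=0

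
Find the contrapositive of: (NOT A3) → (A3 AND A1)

Contrapositive: NOT (A3 AND A1) → A3
Note: A statement and its contrapositive are logically equivalent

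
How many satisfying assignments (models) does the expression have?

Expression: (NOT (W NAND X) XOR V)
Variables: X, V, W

Satisfying assignments: (0,1,0), (0,1,1), (1,0,1), (1,1,0)
Count: 4 out of 8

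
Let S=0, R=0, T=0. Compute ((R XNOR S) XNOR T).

Substituting: ((0 XNOR 0) XNOR 0)
= 0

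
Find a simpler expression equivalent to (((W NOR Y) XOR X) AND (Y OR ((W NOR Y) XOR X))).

By absorption (E AND (E OR v) = E):
= ((W NOR Y) XOR X)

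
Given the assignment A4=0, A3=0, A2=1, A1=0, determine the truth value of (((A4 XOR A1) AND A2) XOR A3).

Substituting: (((0 XOR 0) AND 1) XOR 0)
= 0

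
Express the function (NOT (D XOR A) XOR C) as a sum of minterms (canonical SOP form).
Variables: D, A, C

Σm(0, 3, 5, 6) = (NOT D AND NOT A AND NOT C) OR (NOT D AND A AND C) OR (D AND NOT A AND C) OR (D AND A AND NOT C)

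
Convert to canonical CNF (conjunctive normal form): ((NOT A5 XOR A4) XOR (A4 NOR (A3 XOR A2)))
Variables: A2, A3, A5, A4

(A2 OR A3 OR A5 OR A4) AND (A2 OR A3 OR A5 OR NOT A4) AND (A2 OR NOT A3 OR A5 OR NOT A4) AND (A2 OR NOT A3 OR NOT A5 OR A4) AND (NOT A2 OR A3 OR A5 OR NOT A4) AND (NOT A2 OR A3 OR NOT A5 OR A4) AND (NOT A2 OR NOT A3 OR A5 OR A4) AND (NOT A2 OR NOT A3 OR A5 OR NOT A4)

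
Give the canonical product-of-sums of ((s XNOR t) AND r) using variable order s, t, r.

ΠM(0, 2, 3, 4, 5, 6) = (s OR t OR r) AND (s OR NOT t OR r) AND (s OR NOT t OR NOT r) AND (NOT s OR t OR r) AND (NOT s OR t OR NOT r) AND (NOT s OR NOT t OR r)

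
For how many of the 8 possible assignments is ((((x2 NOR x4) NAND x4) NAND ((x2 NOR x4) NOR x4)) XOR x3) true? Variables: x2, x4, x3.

Satisfying assignments: (0,0,0), (0,1,0), (1,0,1), (1,1,0)
Count: 4 out of 8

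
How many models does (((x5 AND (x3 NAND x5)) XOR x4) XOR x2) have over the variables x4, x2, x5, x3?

Satisfying assignments: (0,0,1,0), (0,1,0,0), (0,1,0,1), (0,1,1,1), (1,0,0,0), (1,0,0,1), (1,0,1,1), (1,1,1,0)
Count: 8 out of 16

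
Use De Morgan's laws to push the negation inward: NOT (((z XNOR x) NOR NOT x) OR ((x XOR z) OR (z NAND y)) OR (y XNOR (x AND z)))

NOT ((z XNOR x) NOR NOT x) AND NOT ((x XOR z) OR (z NAND y)) AND NOT (y XNOR (x AND z))
De Morgan's: NOT(OR of terms) = AND of negations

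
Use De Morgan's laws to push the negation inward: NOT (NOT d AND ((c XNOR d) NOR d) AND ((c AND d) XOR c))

d OR NOT ((c XNOR d) NOR d) OR NOT ((c AND d) XOR c)
De Morgan's: NOT(AND of terms) = OR of negations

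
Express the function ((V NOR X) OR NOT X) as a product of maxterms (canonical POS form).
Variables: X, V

ΠM(2, 3) = (NOT X OR V) AND (NOT X OR NOT V)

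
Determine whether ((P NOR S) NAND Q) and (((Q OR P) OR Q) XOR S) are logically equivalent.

No. Counterexample: with S=0, P=0, Q=0, Expression 1 = 1 but Expression 2 = 0.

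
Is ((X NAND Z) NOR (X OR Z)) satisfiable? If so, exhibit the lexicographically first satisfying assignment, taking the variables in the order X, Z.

UNSATISFIABLE - no assignment makes this expression true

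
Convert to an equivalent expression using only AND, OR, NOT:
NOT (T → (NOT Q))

T AND Q
(Negated implication: NOT(A → B) = A AND NOT B)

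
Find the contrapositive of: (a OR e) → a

Contrapositive: NOT a → NOT (a OR e)
Note: A statement and its contrapositive are logically equivalent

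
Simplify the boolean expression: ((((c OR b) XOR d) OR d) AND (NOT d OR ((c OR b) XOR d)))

By distribution ((E OR v) AND (E OR NOT v) = E):
= ((c OR b) XOR d)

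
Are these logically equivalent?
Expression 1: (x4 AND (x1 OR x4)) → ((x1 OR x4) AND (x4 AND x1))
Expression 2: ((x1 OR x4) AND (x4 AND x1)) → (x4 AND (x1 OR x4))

No, Converse is not equivalent to original (counterexample: x1=0, x4=1)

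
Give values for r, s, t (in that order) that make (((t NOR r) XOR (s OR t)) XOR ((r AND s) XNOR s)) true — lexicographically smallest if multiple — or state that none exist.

r=0, s=1, t=1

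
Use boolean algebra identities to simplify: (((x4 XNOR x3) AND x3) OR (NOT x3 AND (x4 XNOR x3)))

By distribution ((E AND v) OR (E AND NOT v) = E):
= (x4 XNOR x3)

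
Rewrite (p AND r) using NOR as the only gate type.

((p NOR p) NOR (r NOR r))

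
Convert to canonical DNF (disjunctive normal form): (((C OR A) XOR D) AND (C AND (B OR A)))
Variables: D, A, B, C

(NOT D AND NOT A AND B AND C) OR (NOT D AND A AND NOT B AND C) OR (NOT D AND A AND B AND C)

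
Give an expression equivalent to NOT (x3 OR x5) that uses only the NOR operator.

(((x3 NOR x5) NOR (x3 NOR x5)) NOR ((x3 NOR x5) NOR (x3 NOR x5)))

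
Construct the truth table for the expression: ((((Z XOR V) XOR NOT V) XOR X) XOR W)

Z | V | X | W | Output
----------------------
0 | 0 | 0 | 0 | 1
0 | 0 | 0 | 1 | 0
0 | 0 | 1 | 0 | 0
0 | 0 | 1 | 1 | 1
0 | 1 | 0 | 0 | 1
0 | 1 | 0 | 1 | 0
0 | 1 | 1 | 0 | 0
0 | 1 | 1 | 1 | 1
1 | 0 | 0 | 0 | 0
1 | 0 | 0 | 1 | 1
1 | 0 | 1 | 0 | 1
1 | 0 | 1 | 1 | 0
1 | 1 | 0 | 0 | 0
1 | 1 | 0 | 1 | 1
1 | 1 | 1 | 0 | 1
1 | 1 | 1 | 1 | 0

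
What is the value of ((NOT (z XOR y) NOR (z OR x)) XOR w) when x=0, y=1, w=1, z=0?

Substituting: ((NOT (0 XOR 1) NOR (0 OR 0)) XOR 1)
= 0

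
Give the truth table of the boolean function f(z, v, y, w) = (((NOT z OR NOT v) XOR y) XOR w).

z | v | y | w | Output
----------------------
0 | 0 | 0 | 0 | 1
0 | 0 | 0 | 1 | 0
0 | 0 | 1 | 0 | 0
0 | 0 | 1 | 1 | 1
0 | 1 | 0 | 0 | 1
0 | 1 | 0 | 1 | 0
0 | 1 | 1 | 0 | 0
0 | 1 | 1 | 1 | 1
1 | 0 | 0 | 0 | 1
1 | 0 | 0 | 1 | 0
1 | 0 | 1 | 0 | 0
1 | 0 | 1 | 1 | 1
1 | 1 | 0 | 0 | 0
1 | 1 | 0 | 1 | 1
1 | 1 | 1 | 0 | 1
1 | 1 | 1 | 1 | 0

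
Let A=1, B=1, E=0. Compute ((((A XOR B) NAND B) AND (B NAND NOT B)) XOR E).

Substituting: ((((1 XOR 1) NAND 1) AND (1 NAND NOT 1)) XOR 0)
= 1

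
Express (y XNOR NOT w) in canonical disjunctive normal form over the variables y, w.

(NOT y AND w) OR (y AND NOT w)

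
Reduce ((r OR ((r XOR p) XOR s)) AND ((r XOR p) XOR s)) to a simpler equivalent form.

By absorption (E AND (E OR v) = E):
= ((r XOR p) XOR s)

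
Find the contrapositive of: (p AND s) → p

Contrapositive: NOT p → NOT (p AND s)
Note: A statement and its contrapositive are logically equivalent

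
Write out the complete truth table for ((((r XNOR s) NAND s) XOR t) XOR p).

s | t | p | r | Output
----------------------
0 | 0 | 0 | 0 | 1
0 | 0 | 0 | 1 | 1
0 | 0 | 1 | 0 | 0
0 | 0 | 1 | 1 | 0
0 | 1 | 0 | 0 | 0
0 | 1 | 0 | 1 | 0
0 | 1 | 1 | 0 | 1
0 | 1 | 1 | 1 | 1
1 | 0 | 0 | 0 | 1
1 | 0 | 0 | 1 | 0
1 | 0 | 1 | 0 | 0
1 | 0 | 1 | 1 | 1
1 | 1 | 0 | 0 | 0
1 | 1 | 0 | 1 | 1
1 | 1 | 1 | 0 | 1
1 | 1 | 1 | 1 | 0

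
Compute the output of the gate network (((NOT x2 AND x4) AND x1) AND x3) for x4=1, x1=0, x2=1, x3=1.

Substituting: (((NOT 1 AND 1) AND 0) AND 1)
= 0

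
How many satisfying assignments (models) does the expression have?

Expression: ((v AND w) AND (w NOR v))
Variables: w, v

No assignment satisfies the expression.
Count: 0 out of 4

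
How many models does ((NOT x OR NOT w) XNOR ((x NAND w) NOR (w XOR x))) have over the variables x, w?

No assignment satisfies the expression.
Count: 0 out of 4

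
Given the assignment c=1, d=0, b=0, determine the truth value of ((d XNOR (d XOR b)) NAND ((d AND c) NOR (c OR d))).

Substituting: ((0 XNOR (0 XOR 0)) NAND ((0 AND 1) NOR (1 OR 0)))
= 1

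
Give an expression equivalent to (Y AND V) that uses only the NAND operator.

((Y NAND V) NAND (Y NAND V))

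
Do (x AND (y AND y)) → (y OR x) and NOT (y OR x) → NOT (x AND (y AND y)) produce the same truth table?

Yes, Contrapositive is always equivalent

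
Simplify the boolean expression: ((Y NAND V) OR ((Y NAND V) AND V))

By absorption (E OR (E AND v) = E):
= (Y NAND V)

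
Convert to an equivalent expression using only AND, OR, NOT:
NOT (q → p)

q AND NOT p
(Negated implication: NOT(A → B) = A AND NOT B)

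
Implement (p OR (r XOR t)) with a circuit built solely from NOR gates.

((p NOR ((((r NOR t) NOR (r NOR t)) NOR ((r NOR t) NOR (r NOR t))) NOR ((((r NOR r) NOR (t NOR t)) NOR ((r NOR r) NOR (t NOR t))) NOR (((r NOR r) NOR (t NOR t)) NOR ((r NOR r) NOR (t NOR t)))))) NOR (p NOR ((((r NOR t) NOR (r NOR t)) NOR ((r NOR t) NOR (r NOR t))) NOR ((((r NOR r) NOR (t NOR t)) NOR ((r NOR r) NOR (t NOR t))) NOR (((r NOR r) NOR (t NOR t)) NOR ((r NOR r) NOR (t NOR t)))))))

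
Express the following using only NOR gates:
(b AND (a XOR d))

((b NOR b) NOR (((((a NOR d) NOR (a NOR d)) NOR ((a NOR d) NOR (a NOR d))) NOR ((((a NOR a) NOR (d NOR d)) NOR ((a NOR a) NOR (d NOR d))) NOR (((a NOR a) NOR (d NOR d)) NOR ((a NOR a) NOR (d NOR d))))) NOR ((((a NOR d) NOR (a NOR d)) NOR ((a NOR d) NOR (a NOR d))) NOR ((((a NOR a) NOR (d NOR d)) NOR ((a NOR a) NOR (d NOR d))) NOR (((a NOR a) NOR (d NOR d)) NOR ((a NOR a) NOR (d NOR d)))))))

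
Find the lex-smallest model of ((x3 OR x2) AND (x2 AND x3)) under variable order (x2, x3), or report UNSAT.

x2=1, x3=1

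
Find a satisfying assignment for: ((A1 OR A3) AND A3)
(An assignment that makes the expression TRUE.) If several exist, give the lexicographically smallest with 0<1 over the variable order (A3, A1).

A3=1, A1=0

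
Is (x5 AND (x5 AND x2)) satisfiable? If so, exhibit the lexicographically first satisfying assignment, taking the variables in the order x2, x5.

x2=1, x5=1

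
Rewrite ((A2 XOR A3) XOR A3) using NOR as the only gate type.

((((((((A2 NOR A3) NOR (A2 NOR A3)) NOR ((A2 NOR A3) NOR (A2 NOR A3))) NOR ((((A2 NOR A2) NOR (A3 NOR A3)) NOR ((A2 NOR A2) NOR (A3 NOR A3))) NOR (((A2 NOR A2) NOR (A3 NOR A3)) NOR ((A2 NOR A2) NOR (A3 NOR A3))))) NOR A3) NOR (((((A2 NOR A3) NOR (A2 NOR A3)) NOR ((A2 NOR A3) NOR (A2 NOR A3))) NOR ((((A2 NOR A2) NOR (A3 NOR A3)) NOR ((A2 NOR A2) NOR (A3 NOR A3))) NOR (((A2 NOR A2) NOR (A3 NOR A3)) NOR ((A2 NOR A2) NOR (A3 NOR A3))))) NOR A3)) NOR ((((((A2 NOR A3) NOR (A2 NOR A3)) NOR ((A2 NOR A3) NOR (A2 NOR A3))) NOR ((((A2 NOR A2) NOR (A3 NOR A3)) NOR ((A2 NOR A2) NOR (A3 NOR A3))) NOR (((A2 NOR A2) NOR (A3 NOR A3)) NOR ((A2 NOR A2) NOR (A3 NOR A3))))) NOR A3) NOR (((((A2 NOR A3) NOR (A2 NOR A3)) NOR ((A2 NOR A3) NOR (A2 NOR A3))) NOR ((((A2 NOR A2) NOR (A3 NOR A3)) NOR ((A2 NOR A2) NOR (A3 NOR A3))) NOR (((A2 NOR A2) NOR (A3 NOR A3)) NOR ((A2 NOR A2) NOR (A3 NOR A3))))) NOR A3))) NOR ((((((((A2 NOR A3) NOR (A2 NOR A3)) NOR ((A2 NOR A3) NOR (A2 NOR A3))) NOR ((((A2 NOR A2) NOR (A3 NOR A3)) NOR ((A2 NOR A2) NOR (A3 NOR A3))) NOR (((A2 NOR A2) NOR (A3 NOR A3)) NOR ((A2 NOR A2) NOR (A3 NOR A3))))) NOR ((((A2 NOR A3) NOR (A2 NOR A3)) NOR ((A2 NOR A3) NOR (A2 NOR A3))) NOR ((((A2 NOR A2) NOR (A3 NOR A3)) NOR ((A2 NOR A2) NOR (A3 NOR A3))) NOR (((A2 NOR A2) NOR (A3 NOR A3)) NOR ((A2 NOR A2) NOR (A3 NOR A3)))))) NOR (A3 NOR A3)) NOR ((((((A2 NOR A3) NOR (A2 NOR A3)) NOR ((A2 NOR A3) NOR (A2 NOR A3))) NOR ((((A2 NOR A2) NOR (A3 NOR A3)) NOR ((A2 NOR A2) NOR (A3 NOR A3))) NOR (((A2 NOR A2) NOR (A3 NOR A3)) NOR ((A2 NOR A2) NOR (A3 NOR A3))))) NOR ((((A2 NOR A3) NOR (A2 NOR A3)) NOR ((A2 NOR A3) NOR (A2 NOR A3))) NOR ((((A2 NOR A2) NOR (A3 NOR A3)) NOR ((A2 NOR A2) NOR (A3 NOR A3))) NOR (((A2 NOR A2) NOR (A3 NOR A3)) NOR ((A2 NOR A2) NOR (A3 NOR A3)))))) NOR (A3 NOR A3))) NOR (((((((A2 NOR A3) NOR (A2 NOR A3)) NOR ((A2 NOR A3) NOR (A2 NOR A3))) NOR ((((A2 NOR A2) NOR (A3 NOR A3)) NOR ((A2 NOR A2) NOR (A3 NOR A3))) NOR (((A2 NOR A2) NOR (A3 NOR A3)) NOR ((A2 NOR A2) NOR (A3 NOR A3))))) NOR ((((A2 NOR A3) NOR (A2 NOR A3)) NOR ((A2 NOR A3) NOR (A2 NOR A3))) NOR ((((A2 NOR A2) NOR (A3 NOR A3)) NOR ((A2 NOR A2) NOR (A3 NOR A3))) NOR (((A2 NOR A2) NOR (A3 NOR A3)) NOR ((A2 NOR A2) NOR (A3 NOR A3)))))) NOR (A3 NOR A3)) NOR ((((((A2 NOR A3) NOR (A2 NOR A3)) NOR ((A2 NOR A3) NOR (A2 NOR A3))) NOR ((((A2 NOR A2) NOR (A3 NOR A3)) NOR ((A2 NOR A2) NOR (A3 NOR A3))) NOR (((A2 NOR A2) NOR (A3 NOR A3)) NOR ((A2 NOR A2) NOR (A3 NOR A3))))) NOR ((((A2 NOR A3) NOR (A2 NOR A3)) NOR ((A2 NOR A3) NOR (A2 NOR A3))) NOR ((((A2 NOR A2) NOR (A3 NOR A3)) NOR ((A2 NOR A2) NOR (A3 NOR A3))) NOR (((A2 NOR A2) NOR (A3 NOR A3)) NOR ((A2 NOR A2) NOR (A3 NOR A3)))))) NOR (A3 NOR A3)))))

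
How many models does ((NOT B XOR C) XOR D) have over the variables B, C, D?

Satisfying assignments: (0,0,0), (0,1,1), (1,0,1), (1,1,0)
Count: 4 out of 8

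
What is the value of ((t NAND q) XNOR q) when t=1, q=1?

Substituting: ((1 NAND 1) XNOR 1)
= 0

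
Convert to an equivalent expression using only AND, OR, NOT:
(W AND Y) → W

NOT (W AND Y) OR W
(Implication elimination: A → B = NOT A OR B)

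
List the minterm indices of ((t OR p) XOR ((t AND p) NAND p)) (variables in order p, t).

Σm(0, 3) = (NOT p AND NOT t) OR (p AND t)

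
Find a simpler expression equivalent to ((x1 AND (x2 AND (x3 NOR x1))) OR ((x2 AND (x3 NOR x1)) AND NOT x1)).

By distribution ((E AND v) OR (E AND NOT v) = E):
= (x2 AND (x3 NOR x1))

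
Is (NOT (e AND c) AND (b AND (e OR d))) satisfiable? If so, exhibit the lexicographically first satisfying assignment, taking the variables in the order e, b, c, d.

e=0, b=1, c=0, d=1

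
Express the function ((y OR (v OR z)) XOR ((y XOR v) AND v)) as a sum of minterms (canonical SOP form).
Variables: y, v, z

Σm(1, 4, 5, 6, 7) = (NOT y AND NOT v AND z) OR (y AND NOT v AND NOT z) OR (y AND NOT v AND z) OR (y AND v AND NOT z) OR (y AND v AND z)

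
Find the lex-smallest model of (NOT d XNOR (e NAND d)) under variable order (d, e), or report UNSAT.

d=0, e=0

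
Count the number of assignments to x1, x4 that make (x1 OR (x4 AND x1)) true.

Satisfying assignments: (1,0), (1,1)
Count: 2 out of 4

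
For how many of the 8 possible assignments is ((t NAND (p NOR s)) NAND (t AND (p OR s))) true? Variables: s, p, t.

Satisfying assignments: (0,0,0), (0,0,1), (0,1,0), (1,0,0), (1,1,0)
Count: 5 out of 8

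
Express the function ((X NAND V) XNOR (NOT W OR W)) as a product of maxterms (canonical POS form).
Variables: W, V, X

ΠM(3, 7) = (W OR NOT V OR NOT X) AND (NOT W OR NOT V OR NOT X)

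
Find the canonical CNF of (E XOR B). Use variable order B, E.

(B OR E) AND (NOT B OR NOT E)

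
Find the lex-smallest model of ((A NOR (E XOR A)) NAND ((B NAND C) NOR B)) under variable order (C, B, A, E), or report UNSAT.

C=0, B=0, A=0, E=0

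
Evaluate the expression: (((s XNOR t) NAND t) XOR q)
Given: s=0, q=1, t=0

Substituting: (((0 XNOR 0) NAND 0) XOR 1)
= 0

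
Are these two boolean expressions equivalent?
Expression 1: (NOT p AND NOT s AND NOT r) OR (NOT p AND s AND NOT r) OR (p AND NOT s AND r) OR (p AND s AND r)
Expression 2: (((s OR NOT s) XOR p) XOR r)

Yes, they are equivalent — the two output columns agree on all 8 assignments:
p | s | r | Expression 1 | Expression 2
---------------------------------------
0 | 0 | 0 | 1 | 1
0 | 0 | 1 | 0 | 0
0 | 1 | 0 | 1 | 1
0 | 1 | 1 | 0 | 0
1 | 0 | 0 | 0 | 0
1 | 0 | 1 | 1 | 1
1 | 1 | 0 | 0 | 0
1 | 1 | 1 | 1 | 1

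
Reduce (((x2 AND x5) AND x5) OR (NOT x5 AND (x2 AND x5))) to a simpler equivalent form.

By distribution ((E AND v) OR (E AND NOT v) = E):
= (x2 AND x5)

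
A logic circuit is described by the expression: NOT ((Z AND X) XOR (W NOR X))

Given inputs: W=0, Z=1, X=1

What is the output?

Substituting: NOT ((1 AND 1) XOR (0 NOR 1))
= 0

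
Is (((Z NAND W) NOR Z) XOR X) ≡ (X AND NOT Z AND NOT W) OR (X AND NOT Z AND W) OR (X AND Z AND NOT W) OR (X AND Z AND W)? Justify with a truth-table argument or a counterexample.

Yes, they are equivalent — the two output columns agree on all 8 assignments:
X | Z | W | Expression 1 | Expression 2
---------------------------------------
0 | 0 | 0 | 0 | 0
0 | 0 | 1 | 0 | 0
0 | 1 | 0 | 0 | 0
0 | 1 | 1 | 0 | 0
1 | 0 | 0 | 1 | 1
1 | 0 | 1 | 1 | 1
1 | 1 | 0 | 1 | 1
1 | 1 | 1 | 1 | 1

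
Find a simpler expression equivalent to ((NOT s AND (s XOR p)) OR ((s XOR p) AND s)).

By distribution ((E AND v) OR (E AND NOT v) = E):
= (s XOR p)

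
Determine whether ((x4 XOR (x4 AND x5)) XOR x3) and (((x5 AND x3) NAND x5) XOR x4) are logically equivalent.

No. Counterexample: with x4=0, x5=0, x3=0, Expression 1 = 0 but Expression 2 = 1.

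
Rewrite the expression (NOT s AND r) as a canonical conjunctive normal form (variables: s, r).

(s OR r) AND (NOT s OR r) AND (NOT s OR NOT r)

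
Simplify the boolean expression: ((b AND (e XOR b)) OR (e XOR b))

By absorption (E OR (E AND v) = E):
= (e XOR b)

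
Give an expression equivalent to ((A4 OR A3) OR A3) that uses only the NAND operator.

((((A4 NAND A4) NAND (A3 NAND A3)) NAND ((A4 NAND A4) NAND (A3 NAND A3))) NAND (A3 NAND A3))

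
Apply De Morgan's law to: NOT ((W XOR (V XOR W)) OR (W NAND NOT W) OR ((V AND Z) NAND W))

NOT (W XOR (V XOR W)) AND NOT (W NAND NOT W) AND NOT ((V AND Z) NAND W)
De Morgan's: NOT(OR of terms) = AND of negations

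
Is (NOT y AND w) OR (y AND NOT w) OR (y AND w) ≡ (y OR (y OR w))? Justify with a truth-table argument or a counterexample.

Yes, they are equivalent — the two output columns agree on all 4 assignments:
y | w | Expression 1 | Expression 2
-----------------------------------
0 | 0 | 0 | 0
0 | 1 | 1 | 1
1 | 0 | 1 | 1
1 | 1 | 1 | 1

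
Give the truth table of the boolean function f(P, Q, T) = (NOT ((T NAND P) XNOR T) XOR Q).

P | Q | T | Output
------------------
0 | 0 | 0 | 1
0 | 0 | 1 | 0
0 | 1 | 0 | 0
0 | 1 | 1 | 1
1 | 0 | 0 | 1
1 | 0 | 1 | 1
1 | 1 | 0 | 0
1 | 1 | 1 | 0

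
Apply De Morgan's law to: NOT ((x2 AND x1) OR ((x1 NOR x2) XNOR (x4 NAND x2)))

NOT (x2 AND x1) AND NOT ((x1 NOR x2) XNOR (x4 NAND x2))
De Morgan's: NOT(OR of terms) = AND of negations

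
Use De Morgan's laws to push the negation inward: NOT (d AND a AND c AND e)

NOT d OR NOT a OR NOT c OR NOT e
De Morgan's: NOT(AND of terms) = OR of negations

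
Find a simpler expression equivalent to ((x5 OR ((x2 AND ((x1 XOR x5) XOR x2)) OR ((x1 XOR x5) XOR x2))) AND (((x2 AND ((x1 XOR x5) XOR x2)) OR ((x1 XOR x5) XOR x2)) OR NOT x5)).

By distribution ((E OR v) AND (E OR NOT v) = E) then absorption (E OR (E AND v) = E):
= ((x1 XOR x5) XOR x2)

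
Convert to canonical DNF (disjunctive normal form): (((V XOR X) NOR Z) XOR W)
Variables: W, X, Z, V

(NOT W AND NOT X AND NOT Z AND NOT V) OR (NOT W AND X AND NOT Z AND V) OR (W AND NOT X AND NOT Z AND V) OR (W AND NOT X AND Z AND NOT V) OR (W AND NOT X AND Z AND V) OR (W AND X AND NOT Z AND NOT V) OR (W AND X AND Z AND NOT V) OR (W AND X AND Z AND V)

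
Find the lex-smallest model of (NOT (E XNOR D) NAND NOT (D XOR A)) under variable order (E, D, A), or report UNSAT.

E=0, D=0, A=0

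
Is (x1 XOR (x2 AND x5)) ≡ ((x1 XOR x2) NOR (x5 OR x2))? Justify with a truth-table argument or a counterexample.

No. Counterexample: with x2=0, x5=0, x1=0, Expression 1 = 0 but Expression 2 = 1.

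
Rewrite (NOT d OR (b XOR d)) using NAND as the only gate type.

(((d NAND d) NAND (d NAND d)) NAND (((b NAND (b NAND d)) NAND (d NAND (b NAND d))) NAND ((b NAND (b NAND d)) NAND (d NAND (b NAND d)))))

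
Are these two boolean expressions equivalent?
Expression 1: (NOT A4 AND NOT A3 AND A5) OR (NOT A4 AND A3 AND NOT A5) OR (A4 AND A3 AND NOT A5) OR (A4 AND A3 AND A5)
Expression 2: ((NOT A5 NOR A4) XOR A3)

Yes, they are equivalent — the two output columns agree on all 8 assignments:
A4 | A3 | A5 | Expression 1 | Expression 2
------------------------------------------
0 | 0 | 0 | 0 | 0
0 | 0 | 1 | 1 | 1
0 | 1 | 0 | 1 | 1
0 | 1 | 1 | 0 | 0
1 | 0 | 0 | 0 | 0
1 | 0 | 1 | 0 | 0
1 | 1 | 0 | 1 | 1
1 | 1 | 1 | 1 | 1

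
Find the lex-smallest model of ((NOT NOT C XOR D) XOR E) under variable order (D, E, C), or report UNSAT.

D=0, E=0, C=1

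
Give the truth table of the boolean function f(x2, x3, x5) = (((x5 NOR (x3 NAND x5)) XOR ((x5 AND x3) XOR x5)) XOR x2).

x2 | x3 | x5 | Output
---------------------
0 | 0 | 0 | 0
0 | 0 | 1 | 1
0 | 1 | 0 | 0
0 | 1 | 1 | 0
1 | 0 | 0 | 1
1 | 0 | 1 | 0
1 | 1 | 0 | 1
1 | 1 | 1 | 1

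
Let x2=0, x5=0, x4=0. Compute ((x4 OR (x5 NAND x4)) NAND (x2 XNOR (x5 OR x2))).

Substituting: ((0 OR (0 NAND 0)) NAND (0 XNOR (0 OR 0)))
= 0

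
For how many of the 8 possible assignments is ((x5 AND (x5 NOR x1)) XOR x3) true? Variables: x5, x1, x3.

Satisfying assignments: (0,0,1), (0,1,1), (1,0,1), (1,1,1)
Count: 4 out of 8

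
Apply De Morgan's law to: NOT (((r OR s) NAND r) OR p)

NOT ((r OR s) NAND r) AND NOT p
De Morgan's: NOT(OR of terms) = AND of negations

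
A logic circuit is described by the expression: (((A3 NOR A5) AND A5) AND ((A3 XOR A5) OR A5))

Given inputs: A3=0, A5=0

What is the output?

Substituting: (((0 NOR 0) AND 0) AND ((0 XOR 0) OR 0))
= 0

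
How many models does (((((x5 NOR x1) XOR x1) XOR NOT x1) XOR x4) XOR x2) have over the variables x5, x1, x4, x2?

Satisfying assignments: (0,0,0,1), (0,0,1,0), (0,1,0,0), (0,1,1,1), (1,0,0,0), (1,0,1,1), (1,1,0,0), (1,1,1,1)
Count: 8 out of 16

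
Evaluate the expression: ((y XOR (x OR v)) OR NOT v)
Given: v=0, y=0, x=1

Substituting: ((0 XOR (1 OR 0)) OR NOT 0)
= 1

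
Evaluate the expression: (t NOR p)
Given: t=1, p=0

Substituting: (1 NOR 0)
= 0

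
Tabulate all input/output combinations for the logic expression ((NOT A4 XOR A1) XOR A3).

A1 | A4 | A3 | Output
---------------------
0 | 0 | 0 | 1
0 | 0 | 1 | 0
0 | 1 | 0 | 0
0 | 1 | 1 | 1
1 | 0 | 0 | 0
1 | 0 | 1 | 1
1 | 1 | 0 | 1
1 | 1 | 1 | 0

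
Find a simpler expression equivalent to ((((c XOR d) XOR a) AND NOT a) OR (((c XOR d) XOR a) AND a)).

By distribution ((E AND v) OR (E AND NOT v) = E):
= ((c XOR d) XOR a)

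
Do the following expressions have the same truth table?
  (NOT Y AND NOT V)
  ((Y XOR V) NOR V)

Yes, they are equivalent — the two output columns agree on all 4 assignments:
Y | V | Expression 1 | Expression 2
-----------------------------------
0 | 0 | 1 | 1
0 | 1 | 0 | 0
1 | 0 | 0 | 0
1 | 1 | 0 | 0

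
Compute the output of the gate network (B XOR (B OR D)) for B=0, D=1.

Substituting: (0 XOR (0 OR 1))
= 1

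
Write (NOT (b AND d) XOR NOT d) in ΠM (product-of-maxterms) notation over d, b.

ΠM(0, 1, 3) = (d OR b) AND (d OR NOT b) AND (NOT d OR NOT b)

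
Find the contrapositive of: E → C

Contrapositive: NOT C → NOT E
Note: A statement and its contrapositive are logically equivalent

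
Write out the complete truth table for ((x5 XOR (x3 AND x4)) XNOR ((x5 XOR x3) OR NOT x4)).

x5 | x3 | x4 | Output
---------------------
0 | 0 | 0 | 0
0 | 0 | 1 | 1
0 | 1 | 0 | 0
0 | 1 | 1 | 1
1 | 0 | 0 | 1
1 | 0 | 1 | 1
1 | 1 | 0 | 1
1 | 1 | 1 | 1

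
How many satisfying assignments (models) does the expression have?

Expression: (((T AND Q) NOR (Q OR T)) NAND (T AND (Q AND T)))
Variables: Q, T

Satisfying assignments: (0,0), (0,1), (1,0), (1,1)
Count: 4 out of 4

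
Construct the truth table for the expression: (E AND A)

E | A | Output
--------------
0 | 0 | 0
0 | 1 | 0
1 | 0 | 0
1 | 1 | 1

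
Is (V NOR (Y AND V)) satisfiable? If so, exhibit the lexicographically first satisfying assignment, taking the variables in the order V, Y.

V=0, Y=0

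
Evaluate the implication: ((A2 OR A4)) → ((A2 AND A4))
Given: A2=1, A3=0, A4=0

Antecedent ((A2 OR A4)) = 1; consequent ((A2 AND A4)) = 0.
1 → 0 = 0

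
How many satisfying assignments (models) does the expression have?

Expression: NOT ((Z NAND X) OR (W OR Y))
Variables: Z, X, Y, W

Satisfying assignments: (1,1,0,0)
Count: 1 out of 16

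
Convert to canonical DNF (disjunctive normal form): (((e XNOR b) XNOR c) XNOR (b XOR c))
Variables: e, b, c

(NOT e AND NOT b AND NOT c) OR (NOT e AND NOT b AND c) OR (NOT e AND b AND NOT c) OR (NOT e AND b AND c)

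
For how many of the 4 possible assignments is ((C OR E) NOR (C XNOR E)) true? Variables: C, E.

No assignment satisfies the expression.
Count: 0 out of 4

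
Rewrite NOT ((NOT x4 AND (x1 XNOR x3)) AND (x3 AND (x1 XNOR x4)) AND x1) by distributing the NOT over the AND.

NOT (NOT x4 AND (x1 XNOR x3)) OR NOT (x3 AND (x1 XNOR x4)) OR NOT x1
De Morgan's: NOT(AND of terms) = OR of negations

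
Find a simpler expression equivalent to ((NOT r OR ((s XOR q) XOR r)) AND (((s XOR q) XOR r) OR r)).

By distribution ((E OR v) AND (E OR NOT v) = E):
= ((s XOR q) XOR r)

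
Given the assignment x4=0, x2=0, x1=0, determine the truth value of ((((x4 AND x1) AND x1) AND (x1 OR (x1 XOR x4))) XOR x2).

Substituting: ((((0 AND 0) AND 0) AND (0 OR (0 XOR 0))) XOR 0)
= 0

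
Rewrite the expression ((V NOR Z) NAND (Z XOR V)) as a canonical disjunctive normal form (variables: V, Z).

(NOT V AND NOT Z) OR (NOT V AND Z) OR (V AND NOT Z) OR (V AND Z)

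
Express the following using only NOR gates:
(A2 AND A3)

((A2 NOR A2) NOR (A3 NOR A3))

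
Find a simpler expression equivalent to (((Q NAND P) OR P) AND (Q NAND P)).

By absorption (E AND (E OR v) = E):
= (Q NAND P)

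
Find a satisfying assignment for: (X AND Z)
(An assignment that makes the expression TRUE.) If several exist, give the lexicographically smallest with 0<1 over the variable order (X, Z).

X=1, Z=1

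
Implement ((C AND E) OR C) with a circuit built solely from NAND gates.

((((C NAND E) NAND (C NAND E)) NAND ((C NAND E) NAND (C NAND E))) NAND (C NAND C))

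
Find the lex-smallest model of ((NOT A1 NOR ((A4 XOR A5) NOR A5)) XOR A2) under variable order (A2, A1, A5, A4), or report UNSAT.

A2=0, A1=1, A5=0, A4=1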